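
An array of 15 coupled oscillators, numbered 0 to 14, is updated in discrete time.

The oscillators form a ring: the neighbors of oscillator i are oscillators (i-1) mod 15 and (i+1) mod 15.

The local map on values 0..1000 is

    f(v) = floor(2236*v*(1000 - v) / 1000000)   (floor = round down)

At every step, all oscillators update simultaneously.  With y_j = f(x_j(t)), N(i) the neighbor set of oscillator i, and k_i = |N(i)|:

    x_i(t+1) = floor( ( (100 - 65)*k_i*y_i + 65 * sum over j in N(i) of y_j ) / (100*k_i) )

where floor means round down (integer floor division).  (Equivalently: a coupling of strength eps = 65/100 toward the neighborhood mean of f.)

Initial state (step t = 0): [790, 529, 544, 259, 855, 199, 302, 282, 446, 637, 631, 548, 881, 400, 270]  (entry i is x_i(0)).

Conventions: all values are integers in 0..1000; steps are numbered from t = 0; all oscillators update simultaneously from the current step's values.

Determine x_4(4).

Answer: x_4(4) = 551

Derivation:
t=0: [790, 529, 544, 259, 855, 199, 302, 282, 446, 637, 631, 548, 881, 400, 270]
t=1: [453, 495, 514, 420, 352, 367, 427, 490, 508, 529, 529, 438, 435, 406, 448]
t=2: [554, 556, 553, 537, 523, 525, 541, 554, 557, 557, 554, 551, 546, 546, 548]
t=3: [552, 551, 552, 554, 556, 556, 554, 552, 551, 551, 552, 553, 553, 553, 553]
t=4: [552, 552, 552, 551, 551, 551, 551, 552, 552, 552, 552, 552, 552, 552, 552]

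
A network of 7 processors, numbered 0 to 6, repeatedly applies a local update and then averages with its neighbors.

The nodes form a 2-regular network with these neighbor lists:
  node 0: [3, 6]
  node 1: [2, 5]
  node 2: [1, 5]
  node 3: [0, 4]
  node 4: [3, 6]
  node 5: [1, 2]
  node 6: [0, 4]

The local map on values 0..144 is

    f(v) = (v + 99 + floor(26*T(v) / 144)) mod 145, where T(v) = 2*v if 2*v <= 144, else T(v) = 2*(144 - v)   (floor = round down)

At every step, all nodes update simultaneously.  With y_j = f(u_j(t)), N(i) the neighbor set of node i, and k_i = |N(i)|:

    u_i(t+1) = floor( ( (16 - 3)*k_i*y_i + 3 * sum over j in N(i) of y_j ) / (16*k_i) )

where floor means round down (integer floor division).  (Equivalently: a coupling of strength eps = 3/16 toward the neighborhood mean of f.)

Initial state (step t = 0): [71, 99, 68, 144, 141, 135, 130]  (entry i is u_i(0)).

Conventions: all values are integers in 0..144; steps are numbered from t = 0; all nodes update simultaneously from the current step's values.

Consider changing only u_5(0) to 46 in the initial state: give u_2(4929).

Answer: u_2(4929) = 38
Key observation: The state at step 36, [111, 73, 73, 111, 111, 73, 111], reappears at step 45: the system is in a cycle of period 9 from step 36 on.  Therefore the state at step 4929 equals the state at step 36 + ((4929 - 36) mod 9) = 42, which is [64, 38, 38, 64, 64, 38, 64].

Derivation:
t=0: [71, 99, 68, 144, 141, 46, 130]
t=1: [58, 61, 45, 93, 95, 23, 86]
t=2: [37, 43, 27, 62, 65, 110, 57]
t=3: [9, 29, 117, 35, 40, 75, 29]
t=4: [103, 124, 82, 11, 19, 63, 123]
t=5: [76, 78, 58, 110, 119, 45, 86]
t=6: [56, 49, 32, 74, 79, 20, 61]
t=7: [32, 41, 129, 51, 53, 117, 38]
t=8: [118, 23, 79, 34, 23, 74, 19]
t=9: [77, 115, 62, 19, 117, 60, 120]
t=10: [64, 71, 41, 113, 84, 39, 79]
t=11: [45, 42, 12, 72, 60, 11, 54]
t=12: [19, 30, 105, 46, 35, 103, 26]
t=13: [114, 126, 79, 24, 14, 77, 120]
t=14: [83, 80, 58, 124, 115, 58, 85]
t=15: [61, 52, 34, 82, 77, 34, 61]
t=16: [38, 19, 2, 55, 53, 2, 38]
t=17: [7, 119, 103, 25, 24, 103, 6]
t=18: [110, 79, 72, 130, 128, 72, 109]
t=19: [77, 55, 52, 87, 86, 52, 76]
t=20: [55, 27, 24, 60, 59, 24, 54]
t=21: [28, 134, 131, 34, 33, 131, 27]
t=22: [123, 90, 89, 26, 128, 89, 135]
t=23: [89, 62, 62, 124, 91, 62, 90]
t=24: [64, 38, 38, 80, 65, 38, 63]
t=25: [42, 5, 5, 54, 43, 5, 39]
t=26: [12, 105, 105, 24, 12, 105, 7]
t=27: [115, 73, 73, 128, 115, 73, 109]
t=28: [79, 52, 52, 85, 79, 52, 75]
t=29: [56, 24, 24, 59, 56, 24, 53]
t=30: [30, 131, 131, 33, 30, 131, 26]
t=31: [138, 89, 89, 142, 138, 89, 134]
t=32: [93, 62, 62, 95, 93, 62, 91]
t=33: [65, 38, 38, 65, 65, 38, 64]
t=34: [41, 5, 5, 42, 41, 5, 41]
t=35: [9, 105, 105, 10, 9, 105, 9]
t=36: [111, 73, 73, 111, 111, 73, 111]
t=37: [76, 52, 52, 76, 76, 52, 76]
t=38: [54, 24, 24, 54, 54, 24, 54]
t=39: [27, 131, 131, 27, 27, 131, 27]
t=40: [135, 89, 89, 135, 135, 89, 135]
t=41: [92, 62, 62, 92, 92, 62, 92]
t=42: [64, 38, 38, 64, 64, 38, 64]
t=43: [41, 5, 5, 41, 41, 5, 41]
t=44: [9, 105, 105, 9, 9, 105, 9]
t=45: [111, 73, 73, 111, 111, 73, 111]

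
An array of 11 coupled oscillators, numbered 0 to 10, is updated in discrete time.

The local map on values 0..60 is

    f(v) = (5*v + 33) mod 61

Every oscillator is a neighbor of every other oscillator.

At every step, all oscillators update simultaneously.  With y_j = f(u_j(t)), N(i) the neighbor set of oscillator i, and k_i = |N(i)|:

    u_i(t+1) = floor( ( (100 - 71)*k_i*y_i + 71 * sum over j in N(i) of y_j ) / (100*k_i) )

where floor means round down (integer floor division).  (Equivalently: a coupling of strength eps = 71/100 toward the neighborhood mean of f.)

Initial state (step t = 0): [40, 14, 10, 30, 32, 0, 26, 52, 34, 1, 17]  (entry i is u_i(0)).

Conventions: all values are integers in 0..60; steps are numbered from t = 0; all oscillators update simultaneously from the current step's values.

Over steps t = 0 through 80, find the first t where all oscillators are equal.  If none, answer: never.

Simulating step by step:
t=0: [40, 14, 10, 30, 32, 0, 26, 52, 34, 1, 17]  (not all equal)
t=1: [36, 34, 30, 25, 27, 32, 34, 36, 30, 34, 38]  (not all equal)
t=2: [24, 22, 17, 25, 27, 20, 22, 24, 17, 22, 26]  (not all equal)
t=3: [33, 31, 38, 34, 36, 28, 31, 33, 38, 31, 35]  (not all equal)
t=4: [21, 18, 26, 22, 24, 28, 18, 21, 26, 18, 23]  (not all equal)
t=5: [20, 17, 26, 22, 24, 28, 17, 20, 26, 17, 23]  (not all equal)
t=6: [31, 41, 37, 33, 35, 39, 41, 31, 37, 41, 34]  (not all equal)
t=7: [25, 36, 32, 28, 30, 34, 36, 25, 32, 36, 29]  (not all equal)
t=8: [29, 28, 24, 33, 21, 26, 28, 29, 24, 28, 34]  (not all equal)
t=9: [42, 40, 36, 33, 33, 38, 40, 42, 36, 40, 34]  (not all equal)
t=10: [42, 40, 36, 33, 33, 38, 40, 42, 36, 40, 34]  (not all equal)

Answer: never
Key observation: The state at step 9 reappears at step 10 — the system is in a cycle of period 1 from step 9 on.  No step 0..10 is synchronized, and the cycle repeats forever, so no step up to 80 (or ever) has all oscillators equal.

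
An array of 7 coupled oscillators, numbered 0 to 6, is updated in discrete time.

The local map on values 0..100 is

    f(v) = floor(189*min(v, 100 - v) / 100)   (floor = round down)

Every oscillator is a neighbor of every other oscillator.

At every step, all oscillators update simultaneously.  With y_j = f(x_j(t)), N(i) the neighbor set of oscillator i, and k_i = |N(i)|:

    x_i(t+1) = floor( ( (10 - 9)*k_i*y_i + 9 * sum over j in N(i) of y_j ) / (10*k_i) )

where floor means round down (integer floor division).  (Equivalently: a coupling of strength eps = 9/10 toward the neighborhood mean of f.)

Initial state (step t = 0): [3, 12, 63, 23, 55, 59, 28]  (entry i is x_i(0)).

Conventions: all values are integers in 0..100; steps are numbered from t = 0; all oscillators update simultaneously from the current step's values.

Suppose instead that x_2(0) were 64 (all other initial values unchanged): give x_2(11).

Answer: x_2(11) = 77
Key observation: This trace re-runs the system from the modified initial state.

Derivation:
t=0: [3, 12, 64, 23, 55, 59, 28]
t=1: [52, 51, 49, 50, 48, 48, 50]
t=2: [91, 91, 91, 91, 91, 91, 91]
t=3: [17, 17, 17, 17, 17, 17, 17]
t=4: [32, 32, 32, 32, 32, 32, 32]
t=5: [60, 60, 60, 60, 60, 60, 60]
t=6: [75, 75, 75, 75, 75, 75, 75]
t=7: [47, 47, 47, 47, 47, 47, 47]
t=8: [88, 88, 88, 88, 88, 88, 88]
t=9: [22, 22, 22, 22, 22, 22, 22]
t=10: [41, 41, 41, 41, 41, 41, 41]
t=11: [77, 77, 77, 77, 77, 77, 77]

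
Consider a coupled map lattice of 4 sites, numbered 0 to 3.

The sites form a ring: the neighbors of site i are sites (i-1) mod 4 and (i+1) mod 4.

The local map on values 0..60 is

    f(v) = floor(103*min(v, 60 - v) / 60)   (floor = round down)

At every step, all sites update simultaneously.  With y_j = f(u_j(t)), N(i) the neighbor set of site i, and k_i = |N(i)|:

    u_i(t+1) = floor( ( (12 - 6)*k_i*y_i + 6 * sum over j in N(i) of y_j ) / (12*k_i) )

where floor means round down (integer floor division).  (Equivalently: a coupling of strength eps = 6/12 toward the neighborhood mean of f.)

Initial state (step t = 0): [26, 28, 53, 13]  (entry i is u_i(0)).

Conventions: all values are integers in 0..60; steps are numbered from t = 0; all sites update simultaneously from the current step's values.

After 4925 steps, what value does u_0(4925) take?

Simulating step by step:
t=0: [26, 28, 53, 13]
t=1: [39, 38, 23, 25]
t=2: [37, 37, 39, 39]
t=3: [38, 38, 36, 36]
t=4: [38, 38, 40, 40]
t=5: [36, 36, 34, 34]
t=6: [41, 41, 43, 43]
t=7: [31, 31, 29, 29]
t=8: [49, 49, 49, 49]
t=9: [18, 18, 18, 18]
t=10: [30, 30, 30, 30]
t=11: [51, 51, 51, 51]
t=12: [15, 15, 15, 15]
t=13: [25, 25, 25, 25]
t=14: [42, 42, 42, 42]
t=15: [30, 30, 30, 30]

Answer: u_0(4925) = 30
Key observation: The state at step 10, [30, 30, 30, 30], reappears at step 15: the system is in a cycle of period 5 from step 10 on.  Therefore the state at step 4925 equals the state at step 10 + ((4925 - 10) mod 5) = 10, which is [30, 30, 30, 30].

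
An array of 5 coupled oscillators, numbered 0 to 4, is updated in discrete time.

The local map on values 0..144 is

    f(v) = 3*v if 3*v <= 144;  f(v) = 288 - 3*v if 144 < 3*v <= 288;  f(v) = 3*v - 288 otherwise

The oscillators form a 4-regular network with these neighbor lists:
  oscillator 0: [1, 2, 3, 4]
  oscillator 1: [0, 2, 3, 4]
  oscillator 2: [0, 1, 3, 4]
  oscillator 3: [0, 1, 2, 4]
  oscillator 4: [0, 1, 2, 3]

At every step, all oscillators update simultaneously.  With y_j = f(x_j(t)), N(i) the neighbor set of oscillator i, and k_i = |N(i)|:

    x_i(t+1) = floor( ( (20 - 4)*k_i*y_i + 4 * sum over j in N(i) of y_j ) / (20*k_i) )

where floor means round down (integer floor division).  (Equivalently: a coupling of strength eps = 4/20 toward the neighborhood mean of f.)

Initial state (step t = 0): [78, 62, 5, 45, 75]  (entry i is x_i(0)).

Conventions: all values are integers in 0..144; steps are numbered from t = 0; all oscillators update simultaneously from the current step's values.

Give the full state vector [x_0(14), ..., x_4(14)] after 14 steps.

Simulating step by step:
t=0: [78, 62, 5, 45, 75]
t=1: [58, 94, 29, 119, 65]
t=2: [103, 22, 83, 70, 88]
t=3: [27, 60, 40, 69, 29]
t=4: [84, 104, 113, 84, 89]
t=5: [35, 26, 46, 35, 24]
t=6: [103, 83, 128, 103, 78]
t=7: [27, 40, 83, 27, 52]
t=8: [83, 112, 51, 83, 121]
t=9: [46, 52, 118, 46, 73]
t=10: [130, 126, 76, 130, 78]
t=11: [96, 87, 65, 96, 60]
t=12: [11, 31, 81, 11, 92]
t=13: [35, 80, 44, 35, 19]
t=14: [101, 58, 121, 101, 65]

Answer: [101, 58, 121, 101, 65]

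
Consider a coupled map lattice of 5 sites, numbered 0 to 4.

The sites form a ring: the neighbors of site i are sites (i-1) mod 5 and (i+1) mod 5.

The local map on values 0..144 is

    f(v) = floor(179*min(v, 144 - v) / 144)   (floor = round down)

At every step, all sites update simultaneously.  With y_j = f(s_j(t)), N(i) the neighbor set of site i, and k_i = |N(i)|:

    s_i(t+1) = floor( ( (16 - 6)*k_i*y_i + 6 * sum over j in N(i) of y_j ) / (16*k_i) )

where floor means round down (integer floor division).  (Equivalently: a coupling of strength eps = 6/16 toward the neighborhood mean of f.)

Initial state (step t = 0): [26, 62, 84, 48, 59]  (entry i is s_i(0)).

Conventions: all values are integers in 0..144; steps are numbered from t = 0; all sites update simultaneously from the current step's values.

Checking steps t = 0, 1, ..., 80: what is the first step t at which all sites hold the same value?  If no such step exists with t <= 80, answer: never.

Simulating step by step:
t=0: [26, 62, 84, 48, 59]  (not all equal)
t=1: [48, 68, 71, 64, 62]  (not all equal)
t=2: [67, 80, 85, 80, 74]  (not all equal)
t=3: [83, 78, 75, 79, 84]  (not all equal)
t=4: [76, 81, 83, 79, 75]  (not all equal)
t=5: [83, 78, 76, 80, 83]  (not all equal)
t=6: [76, 81, 82, 79, 75]  (not all equal)
t=7: [83, 78, 77, 80, 83]  (not all equal)
t=8: [76, 80, 82, 79, 75]  (not all equal)
t=9: [83, 79, 77, 80, 83]  (not all equal)
t=10: [75, 79, 81, 79, 75]  (not all equal)
t=11: [84, 80, 78, 80, 84]  (not all equal)
t=12: [74, 78, 80, 78, 74]  (not all equal)
t=13: [86, 82, 80, 82, 86]  (not all equal)
t=14: [72, 76, 78, 76, 72]  (not all equal)
t=15: [88, 84, 82, 84, 88]  (not all equal)
t=16: [69, 73, 75, 73, 69]  (not all equal)
t=17: [85, 86, 86, 86, 85]  (not all equal)
t=18: [72, 72, 72, 72, 72]  (all equal)

Answer: 18
Key observation: Synchronization is absorbing here: once all sites are equal they stay equal, and step 18 is the first all-equal step.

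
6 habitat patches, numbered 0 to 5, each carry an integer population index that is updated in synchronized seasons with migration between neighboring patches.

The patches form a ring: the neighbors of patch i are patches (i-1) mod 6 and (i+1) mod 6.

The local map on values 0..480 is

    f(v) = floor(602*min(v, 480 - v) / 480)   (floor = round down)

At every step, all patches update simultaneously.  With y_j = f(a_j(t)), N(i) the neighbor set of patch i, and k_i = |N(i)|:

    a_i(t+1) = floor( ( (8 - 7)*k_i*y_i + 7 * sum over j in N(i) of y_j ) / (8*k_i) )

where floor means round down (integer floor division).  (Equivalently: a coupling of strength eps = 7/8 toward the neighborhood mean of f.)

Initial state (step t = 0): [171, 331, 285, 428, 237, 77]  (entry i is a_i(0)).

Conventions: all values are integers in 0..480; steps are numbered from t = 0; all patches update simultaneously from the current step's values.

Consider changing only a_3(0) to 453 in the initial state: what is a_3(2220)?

Answer: a_3(2220) = 295
Key observation: The state at step 16, [298, 298, 298, 298, 298, 298], reappears at step 24: the system is in a cycle of period 8 from step 16 on.  Therefore the state at step 2220 equals the state at step 16 + ((2220 - 16) mod 8) = 20, which is [295, 295, 295, 295, 295, 295].

Derivation:
t=0: [171, 331, 285, 453, 237, 77]
t=1: [150, 223, 126, 240, 93, 235]
t=2: [274, 186, 273, 157, 274, 169]
t=3: [226, 255, 220, 250, 210, 252]
t=4: [283, 279, 283, 271, 283, 274]
t=5: [254, 247, 255, 248, 258, 248]
t=6: [290, 283, 289, 281, 288, 281]
t=7: [246, 239, 246, 240, 247, 240]
t=8: [299, 293, 299, 293, 299, 293]
t=9: [233, 227, 233, 227, 233, 227]
t=10: [285, 291, 285, 291, 285, 291]
t=11: [237, 243, 237, 243, 237, 243]
t=12: [297, 297, 297, 297, 297, 297]
t=13: [229, 229, 229, 229, 229, 229]
t=14: [287, 287, 287, 287, 287, 287]
t=15: [242, 242, 242, 242, 242, 242]
t=16: [298, 298, 298, 298, 298, 298]
t=17: [228, 228, 228, 228, 228, 228]
t=18: [285, 285, 285, 285, 285, 285]
t=19: [244, 244, 244, 244, 244, 244]
t=20: [295, 295, 295, 295, 295, 295]
t=21: [232, 232, 232, 232, 232, 232]
t=22: [290, 290, 290, 290, 290, 290]
t=23: [238, 238, 238, 238, 238, 238]
t=24: [298, 298, 298, 298, 298, 298]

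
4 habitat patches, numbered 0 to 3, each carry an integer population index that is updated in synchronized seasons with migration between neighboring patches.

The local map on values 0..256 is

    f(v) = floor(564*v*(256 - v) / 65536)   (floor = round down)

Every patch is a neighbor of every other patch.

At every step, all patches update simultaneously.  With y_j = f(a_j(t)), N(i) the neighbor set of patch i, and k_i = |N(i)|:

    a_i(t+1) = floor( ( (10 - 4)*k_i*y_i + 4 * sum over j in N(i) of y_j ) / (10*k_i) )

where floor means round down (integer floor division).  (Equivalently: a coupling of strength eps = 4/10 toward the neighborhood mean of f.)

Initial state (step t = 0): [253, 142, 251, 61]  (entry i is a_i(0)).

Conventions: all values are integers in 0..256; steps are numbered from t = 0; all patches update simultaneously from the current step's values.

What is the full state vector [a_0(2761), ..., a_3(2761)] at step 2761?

Simulating step by step:
t=0: [253, 142, 251, 61]
t=1: [37, 99, 38, 81]
t=2: [84, 114, 85, 109]
t=3: [127, 134, 128, 133]
t=4: [140, 140, 140, 140]
t=5: [139, 139, 139, 139]
t=6: [139, 139, 139, 139]

Answer: [139, 139, 139, 139]
Key observation: The state at step 5, [139, 139, 139, 139], reappears at step 6: the system is in a cycle of period 1 from step 5 on.  Therefore the state at step 2761 equals the state at step 5 + ((2761 - 5) mod 1) = 5, which is [139, 139, 139, 139].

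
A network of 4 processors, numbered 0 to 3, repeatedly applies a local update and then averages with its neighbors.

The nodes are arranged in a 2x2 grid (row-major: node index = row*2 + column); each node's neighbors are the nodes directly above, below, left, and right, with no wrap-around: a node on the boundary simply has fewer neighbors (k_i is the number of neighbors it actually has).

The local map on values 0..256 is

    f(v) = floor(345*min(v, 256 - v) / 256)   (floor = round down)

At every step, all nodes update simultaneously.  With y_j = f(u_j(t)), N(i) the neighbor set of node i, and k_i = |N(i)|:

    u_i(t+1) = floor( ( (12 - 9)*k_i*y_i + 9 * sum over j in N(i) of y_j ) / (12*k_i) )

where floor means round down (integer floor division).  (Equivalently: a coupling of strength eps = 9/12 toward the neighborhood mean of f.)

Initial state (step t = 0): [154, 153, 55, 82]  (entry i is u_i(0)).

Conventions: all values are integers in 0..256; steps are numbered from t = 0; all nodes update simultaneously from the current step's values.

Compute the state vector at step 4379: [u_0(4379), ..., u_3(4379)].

Answer: [125, 127, 127, 125]
Key observation: The state at step 6, [170, 168, 168, 170], reappears at step 12: the system is in a cycle of period 6 from step 6 on.  Therefore the state at step 4379 equals the state at step 6 + ((4379 - 6) mod 6) = 11, which is [125, 127, 127, 125].

Derivation:
t=0: [154, 153, 55, 82]
t=1: [113, 127, 111, 107]
t=2: [158, 153, 148, 156]
t=3: [139, 134, 136, 139]
t=4: [161, 158, 158, 161]
t=5: [131, 129, 129, 131]
t=6: [170, 168, 168, 170]
t=7: [117, 115, 115, 117]
t=8: [154, 156, 156, 154]
t=9: [134, 136, 136, 134]
t=10: [161, 163, 163, 161]
t=11: [125, 127, 127, 125]
t=12: [170, 168, 168, 170]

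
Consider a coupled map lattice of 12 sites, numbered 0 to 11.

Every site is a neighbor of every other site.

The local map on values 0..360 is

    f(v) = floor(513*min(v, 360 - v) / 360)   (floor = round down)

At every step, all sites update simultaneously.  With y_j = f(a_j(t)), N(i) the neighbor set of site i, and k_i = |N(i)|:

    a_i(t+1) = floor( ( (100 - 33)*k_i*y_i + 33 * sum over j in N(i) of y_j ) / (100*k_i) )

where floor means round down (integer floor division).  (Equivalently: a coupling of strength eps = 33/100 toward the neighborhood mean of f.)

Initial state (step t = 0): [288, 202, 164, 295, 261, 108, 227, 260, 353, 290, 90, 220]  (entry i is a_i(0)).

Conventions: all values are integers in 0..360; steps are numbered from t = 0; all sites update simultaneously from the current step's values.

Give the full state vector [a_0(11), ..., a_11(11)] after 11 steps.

Simulating step by step:
t=0: [288, 202, 164, 295, 261, 108, 227, 260, 353, 290, 90, 220]
t=1: [116, 195, 200, 110, 141, 149, 172, 142, 57, 114, 133, 178]
t=2: [175, 220, 215, 169, 197, 205, 226, 199, 121, 173, 190, 231]
t=3: [237, 205, 210, 231, 226, 219, 199, 224, 188, 235, 233, 195]
t=4: [185, 214, 209, 190, 194, 201, 219, 196, 230, 187, 188, 223]
t=5: [239, 213, 218, 235, 231, 225, 208, 229, 198, 237, 237, 205]
t=6: [180, 203, 199, 184, 187, 193, 208, 189, 217, 182, 182, 210]
t=7: [248, 227, 231, 244, 242, 236, 222, 240, 214, 246, 246, 220]
t=8: [165, 185, 181, 169, 171, 176, 189, 173, 197, 167, 167, 191]
t=9: [237, 246, 250, 240, 242, 247, 242, 244, 235, 238, 238, 240]
t=10: [172, 164, 160, 170, 168, 163, 168, 166, 174, 171, 171, 170]
t=11: [242, 235, 231, 240, 239, 234, 239, 237, 244, 241, 241, 240]

Answer: [242, 235, 231, 240, 239, 234, 239, 237, 244, 241, 241, 240]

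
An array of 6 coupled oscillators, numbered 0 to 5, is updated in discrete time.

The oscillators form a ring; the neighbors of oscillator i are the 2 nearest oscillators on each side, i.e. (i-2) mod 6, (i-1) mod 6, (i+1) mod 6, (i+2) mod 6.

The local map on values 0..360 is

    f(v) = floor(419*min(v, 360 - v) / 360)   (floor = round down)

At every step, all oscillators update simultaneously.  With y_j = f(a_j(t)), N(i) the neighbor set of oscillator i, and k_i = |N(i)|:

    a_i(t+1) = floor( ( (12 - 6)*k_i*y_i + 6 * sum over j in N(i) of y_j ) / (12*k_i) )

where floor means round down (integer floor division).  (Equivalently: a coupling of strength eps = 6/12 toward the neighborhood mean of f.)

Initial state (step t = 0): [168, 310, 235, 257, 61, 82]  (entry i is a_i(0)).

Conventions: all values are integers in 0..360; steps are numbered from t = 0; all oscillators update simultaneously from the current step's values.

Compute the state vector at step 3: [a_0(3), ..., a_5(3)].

Answer: [159, 149, 155, 146, 151, 147]

Derivation:
t=0: [168, 310, 235, 257, 61, 82]
t=1: [143, 98, 127, 105, 104, 102]
t=2: [145, 126, 138, 123, 129, 124]
t=3: [159, 149, 155, 146, 151, 147]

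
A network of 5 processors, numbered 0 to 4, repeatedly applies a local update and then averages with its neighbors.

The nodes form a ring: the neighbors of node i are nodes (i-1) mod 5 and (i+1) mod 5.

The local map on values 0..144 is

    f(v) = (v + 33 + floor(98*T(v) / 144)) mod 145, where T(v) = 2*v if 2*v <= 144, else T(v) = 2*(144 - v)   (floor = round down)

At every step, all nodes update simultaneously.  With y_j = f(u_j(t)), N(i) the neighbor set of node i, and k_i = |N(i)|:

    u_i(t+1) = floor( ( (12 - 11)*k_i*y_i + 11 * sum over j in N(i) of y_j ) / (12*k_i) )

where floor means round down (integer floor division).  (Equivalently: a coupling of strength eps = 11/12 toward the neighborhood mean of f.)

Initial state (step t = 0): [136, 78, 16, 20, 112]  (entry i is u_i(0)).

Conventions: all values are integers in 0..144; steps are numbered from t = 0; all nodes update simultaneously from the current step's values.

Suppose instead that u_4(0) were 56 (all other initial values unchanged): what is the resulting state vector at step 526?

Answer: [39, 43, 43, 39, 52]
Key observation: The state at step 8, [40, 45, 45, 40, 54], reappears at step 12: the system is in a cycle of period 4 from step 8 on.  Therefore the state at step 526 equals the state at step 8 + ((526 - 8) mod 4) = 10, which is [39, 43, 43, 39, 52].

Derivation:
t=0: [136, 78, 16, 20, 56]
t=1: [37, 52, 67, 47, 53]
t=2: [20, 76, 73, 38, 121]
t=3: [50, 67, 86, 54, 95]
t=4: [44, 30, 32, 47, 13]
t=5: [87, 120, 121, 90, 133]
t=6: [38, 45, 45, 38, 50]
t=7: [76, 131, 131, 76, 112]
t=8: [40, 45, 45, 40, 54]
t=9: [81, 133, 133, 81, 117]
t=10: [39, 43, 43, 39, 52]
t=11: [76, 129, 129, 76, 115]
t=12: [40, 45, 45, 40, 54]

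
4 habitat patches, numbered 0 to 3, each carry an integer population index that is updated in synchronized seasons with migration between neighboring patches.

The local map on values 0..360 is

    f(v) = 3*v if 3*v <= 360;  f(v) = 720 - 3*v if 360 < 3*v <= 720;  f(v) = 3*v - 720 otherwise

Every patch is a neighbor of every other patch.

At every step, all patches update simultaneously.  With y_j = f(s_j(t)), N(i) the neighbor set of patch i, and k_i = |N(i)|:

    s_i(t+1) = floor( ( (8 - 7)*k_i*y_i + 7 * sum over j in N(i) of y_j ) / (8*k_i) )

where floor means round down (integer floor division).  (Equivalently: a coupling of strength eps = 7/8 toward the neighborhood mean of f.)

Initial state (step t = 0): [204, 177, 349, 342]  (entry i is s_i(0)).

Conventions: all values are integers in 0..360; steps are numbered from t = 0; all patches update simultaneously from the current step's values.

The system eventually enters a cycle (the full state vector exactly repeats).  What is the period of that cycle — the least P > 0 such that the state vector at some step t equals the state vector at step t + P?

Simulating step by step:
t=0: [204, 177, 349, 342]
t=1: [253, 239, 216, 220]
t=2: [44, 50, 38, 40]
t=3: [128, 125, 131, 130]
t=4: [334, 332, 335, 335]
t=5: [282, 283, 281, 281]
t=6: [125, 124, 125, 125]
t=7: [345, 345, 345, 345]
t=8: [315, 315, 315, 315]
t=9: [225, 225, 225, 225]
t=10: [45, 45, 45, 45]
t=11: [135, 135, 135, 135]
t=12: [315, 315, 315, 315]

Answer: 4
Key observation: The state at step 8, [315, 315, 315, 315], reappears at step 12 — and no state repeats earlier — so the cycle the system enters has period 4.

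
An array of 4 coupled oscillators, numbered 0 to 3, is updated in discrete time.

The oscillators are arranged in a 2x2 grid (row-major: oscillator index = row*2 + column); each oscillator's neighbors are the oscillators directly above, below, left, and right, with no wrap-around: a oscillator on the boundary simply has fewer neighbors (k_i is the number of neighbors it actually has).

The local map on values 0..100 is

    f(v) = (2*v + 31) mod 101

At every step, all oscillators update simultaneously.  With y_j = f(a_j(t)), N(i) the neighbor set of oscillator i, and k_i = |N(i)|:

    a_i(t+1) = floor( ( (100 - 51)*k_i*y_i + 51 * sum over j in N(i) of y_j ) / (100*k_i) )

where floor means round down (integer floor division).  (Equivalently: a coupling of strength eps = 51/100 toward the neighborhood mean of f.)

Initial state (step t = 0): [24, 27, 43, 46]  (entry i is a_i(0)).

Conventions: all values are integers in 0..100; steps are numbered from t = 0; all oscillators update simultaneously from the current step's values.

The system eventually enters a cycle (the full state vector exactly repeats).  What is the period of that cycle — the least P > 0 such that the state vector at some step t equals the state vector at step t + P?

Answer: 20
Key observation: The state at step 20, [15, 17, 38, 40], reappears at step 40 — and no state repeats earlier — so the cycle the system enters has period 20.

Derivation:
t=0: [24, 27, 43, 46]
t=1: [64, 67, 33, 36]
t=2: [69, 46, 62, 42]
t=3: [52, 31, 47, 26]
t=4: [46, 75, 41, 70]
t=5: [34, 62, 29, 57]
t=6: [84, 62, 80, 58]
t=7: [84, 63, 80, 59]
t=8: [85, 64, 81, 60]
t=9: [87, 66, 83, 62]
t=10: [41, 44, 61, 66]
t=11: [23, 27, 44, 48]
t=12: [63, 67, 35, 39]
t=13: [43, 47, 16, 20]
t=14: [30, 33, 53, 56]
t=15: [78, 81, 51, 54]
t=16: [73, 76, 47, 50]
t=17: [64, 67, 38, 41]
t=18: [46, 49, 20, 23]
t=19: [36, 38, 60, 62]
t=20: [15, 17, 38, 40]
t=21: [47, 49, 21, 23]
t=22: [37, 39, 61, 63]
t=23: [17, 19, 40, 42]
t=24: [51, 53, 25, 27]
t=25: [45, 47, 69, 71]
t=26: [33, 35, 56, 58]
t=27: [58, 36, 57, 33]
t=28: [34, 37, 58, 59]
t=29: [61, 39, 60, 36]
t=30: [40, 17, 38, 15]
t=31: [23, 49, 21, 47]
t=32: [63, 39, 61, 37]
t=33: [42, 19, 40, 17]
t=34: [27, 53, 25, 51]
t=35: [71, 47, 69, 45]
t=36: [58, 35, 56, 33]
t=37: [33, 36, 57, 58]
t=38: [59, 37, 58, 34]
t=39: [36, 39, 60, 61]
t=40: [15, 17, 38, 40]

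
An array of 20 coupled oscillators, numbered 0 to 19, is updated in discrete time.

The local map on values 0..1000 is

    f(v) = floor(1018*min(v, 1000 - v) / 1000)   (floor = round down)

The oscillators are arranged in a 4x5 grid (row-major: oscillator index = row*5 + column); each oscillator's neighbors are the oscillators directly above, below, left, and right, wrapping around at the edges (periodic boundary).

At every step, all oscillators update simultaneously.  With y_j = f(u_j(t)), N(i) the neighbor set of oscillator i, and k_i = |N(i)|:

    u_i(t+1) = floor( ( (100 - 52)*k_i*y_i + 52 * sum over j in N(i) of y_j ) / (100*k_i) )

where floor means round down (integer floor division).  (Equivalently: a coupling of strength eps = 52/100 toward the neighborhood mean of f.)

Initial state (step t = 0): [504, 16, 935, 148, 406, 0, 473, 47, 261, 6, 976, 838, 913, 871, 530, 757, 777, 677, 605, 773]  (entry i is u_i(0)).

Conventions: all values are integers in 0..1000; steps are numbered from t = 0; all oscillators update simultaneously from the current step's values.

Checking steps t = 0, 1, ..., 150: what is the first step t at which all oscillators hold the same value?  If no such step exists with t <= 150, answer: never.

Simulating step by step:
t=0: [504, 16, 935, 148, 406, 0, 473, 47, 261, 6, 976, 838, 913, 871, 530, 757, 777, 677, 605, 773]  (not all equal)
t=1: [329, 173, 102, 220, 314, 131, 260, 139, 170, 153, 127, 185, 129, 223, 280, 246, 207, 259, 302, 311]  (not all equal)
t=2: [274, 202, 153, 224, 286, 178, 209, 154, 180, 192, 173, 185, 169, 225, 244, 248, 214, 223, 281, 302]  (not all equal)
t=3: [254, 210, 180, 228, 270, 198, 196, 168, 192, 210, 197, 191, 186, 225, 236, 248, 217, 216, 266, 287]  (not all equal)
t=4: [246, 214, 196, 231, 260, 209, 196, 181, 203, 220, 211, 198, 196, 226, 236, 247, 219, 217, 255, 274]  (not all equal)
t=5: [242, 217, 206, 233, 254, 216, 201, 192, 212, 226, 220, 204, 204, 227, 238, 245, 222, 219, 249, 265]  (not all equal)
t=6: [241, 220, 213, 235, 251, 222, 207, 202, 219, 231, 226, 211, 210, 230, 240, 244, 224, 222, 246, 259]  (not all equal)
t=7: [241, 223, 219, 237, 250, 227, 213, 210, 225, 235, 231, 217, 216, 233, 242, 244, 227, 225, 244, 255]  (not all equal)
t=8: [242, 227, 224, 239, 249, 232, 219, 217, 230, 239, 235, 222, 221, 236, 244, 245, 231, 229, 244, 253]  (not all equal)
t=9: [244, 231, 229, 241, 250, 236, 225, 223, 235, 242, 239, 227, 226, 239, 246, 246, 234, 233, 245, 253]  (not all equal)
t=10: [246, 236, 234, 244, 251, 240, 231, 229, 239, 245, 242, 233, 232, 242, 248, 248, 238, 237, 247, 253]  (not all equal)
t=11: [248, 240, 239, 247, 252, 244, 236, 235, 243, 248, 246, 238, 237, 245, 250, 250, 242, 241, 249, 254]  (not all equal)
t=12: [251, 244, 243, 250, 254, 248, 241, 240, 247, 251, 249, 243, 242, 248, 253, 252, 246, 245, 251, 256]  (not all equal)
t=13: [254, 248, 247, 253, 256, 252, 246, 245, 251, 254, 253, 247, 247, 252, 255, 255, 250, 249, 254, 258]  (not all equal)
t=14: [257, 252, 251, 256, 259, 255, 251, 250, 255, 257, 256, 252, 251, 255, 258, 258, 253, 253, 257, 260]  (not all equal)
t=15: [260, 256, 255, 259, 262, 259, 255, 255, 258, 260, 259, 256, 255, 259, 261, 261, 257, 257, 260, 262]  (not all equal)
t=16: [263, 260, 259, 262, 265, 262, 259, 259, 262, 264, 263, 260, 259, 262, 264, 264, 261, 260, 263, 265]  (not all equal)
t=17: [266, 264, 263, 266, 268, 266, 263, 263, 265, 267, 266, 264, 263, 266, 267, 267, 265, 264, 266, 268]  (not all equal)
t=18: [270, 268, 267, 269, 271, 269, 267, 267, 269, 270, 270, 268, 267, 269, 270, 270, 268, 268, 270, 271]  (not all equal)
t=19: [273, 272, 271, 273, 274, 273, 271, 271, 272, 273, 273, 272, 271, 273, 274, 273, 272, 272, 273, 274]  (not all equal)
t=20: [277, 275, 275, 276, 277, 276, 275, 275, 276, 277, 277, 275, 275, 276, 277, 277, 276, 275, 277, 277]  (not all equal)
t=21: [280, 279, 279, 280, 280, 280, 279, 279, 280, 280, 280, 279, 279, 280, 280, 280, 279, 279, 280, 281]  (not all equal)
t=22: [284, 284, 284, 284, 285, 284, 284, 284, 284, 285, 284, 284, 284, 284, 285, 285, 284, 284, 285, 285]  (not all equal)
t=23: [289, 289, 289, 289, 289, 289, 289, 289, 289, 289, 289, 289, 289, 289, 289, 289, 289, 289, 289, 290]  (not all equal)
t=24: [294, 294, 294, 294, 294, 294, 294, 294, 294, 294, 294, 294, 294, 294, 294, 294, 294, 294, 294, 294]  (all equal)

Answer: 24
Key observation: Synchronization is absorbing here: once all oscillators are equal they stay equal, and step 24 is the first all-equal step.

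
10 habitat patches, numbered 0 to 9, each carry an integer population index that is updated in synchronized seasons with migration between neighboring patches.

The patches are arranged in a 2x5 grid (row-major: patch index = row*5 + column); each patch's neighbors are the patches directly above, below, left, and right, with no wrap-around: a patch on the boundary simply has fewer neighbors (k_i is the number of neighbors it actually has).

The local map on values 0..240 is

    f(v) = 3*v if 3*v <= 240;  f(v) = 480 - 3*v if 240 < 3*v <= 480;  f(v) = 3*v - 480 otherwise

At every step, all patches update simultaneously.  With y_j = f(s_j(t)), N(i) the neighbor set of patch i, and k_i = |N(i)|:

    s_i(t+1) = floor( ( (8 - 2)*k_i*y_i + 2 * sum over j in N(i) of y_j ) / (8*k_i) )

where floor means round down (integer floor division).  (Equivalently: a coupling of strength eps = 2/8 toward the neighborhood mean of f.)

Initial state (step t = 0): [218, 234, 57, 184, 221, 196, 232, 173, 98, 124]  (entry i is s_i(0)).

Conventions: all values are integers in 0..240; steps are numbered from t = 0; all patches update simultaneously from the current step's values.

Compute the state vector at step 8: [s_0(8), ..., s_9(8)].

Answer: [123, 147, 41, 95, 105, 48, 111, 122, 92, 106]

Derivation:
t=0: [218, 234, 57, 184, 221, 196, 232, 173, 98, 124]
t=1: [171, 213, 156, 99, 159, 129, 192, 77, 157, 127]
t=2: [56, 131, 56, 139, 37, 85, 112, 183, 49, 75]
t=3: [165, 105, 144, 82, 119, 207, 139, 90, 140, 201]
t=4: [49, 134, 86, 194, 136, 115, 90, 171, 92, 115]
t=5: [136, 106, 184, 118, 83, 145, 178, 77, 175, 135]
t=6: [79, 138, 97, 123, 198, 49, 77, 187, 69, 90]
t=7: [204, 104, 163, 125, 125, 168, 197, 113, 188, 197]
t=8: [123, 147, 41, 95, 105, 48, 111, 122, 92, 106]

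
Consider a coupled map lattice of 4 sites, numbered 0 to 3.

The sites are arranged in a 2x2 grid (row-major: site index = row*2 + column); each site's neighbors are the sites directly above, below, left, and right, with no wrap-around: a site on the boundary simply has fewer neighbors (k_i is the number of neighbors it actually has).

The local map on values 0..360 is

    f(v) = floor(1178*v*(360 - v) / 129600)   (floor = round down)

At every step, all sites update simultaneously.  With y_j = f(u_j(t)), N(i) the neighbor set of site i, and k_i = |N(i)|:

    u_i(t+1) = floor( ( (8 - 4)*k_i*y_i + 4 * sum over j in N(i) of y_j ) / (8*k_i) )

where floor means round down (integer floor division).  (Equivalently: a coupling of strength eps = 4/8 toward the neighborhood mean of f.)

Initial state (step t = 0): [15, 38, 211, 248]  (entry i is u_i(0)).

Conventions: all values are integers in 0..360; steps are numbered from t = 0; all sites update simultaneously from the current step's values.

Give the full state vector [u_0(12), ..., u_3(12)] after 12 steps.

Answer: [294, 294, 294, 294]

Derivation:
t=0: [15, 38, 211, 248]
t=1: [122, 130, 217, 225]
t=2: [269, 270, 275, 276]
t=3: [219, 218, 214, 213]
t=4: [281, 281, 282, 283]
t=5: [200, 200, 199, 199]
t=6: [290, 290, 290, 290]
t=7: [184, 184, 184, 184]
t=8: [294, 294, 294, 294]
t=9: [176, 176, 176, 176]
t=10: [294, 294, 294, 294]
t=11: [176, 176, 176, 176]
t=12: [294, 294, 294, 294]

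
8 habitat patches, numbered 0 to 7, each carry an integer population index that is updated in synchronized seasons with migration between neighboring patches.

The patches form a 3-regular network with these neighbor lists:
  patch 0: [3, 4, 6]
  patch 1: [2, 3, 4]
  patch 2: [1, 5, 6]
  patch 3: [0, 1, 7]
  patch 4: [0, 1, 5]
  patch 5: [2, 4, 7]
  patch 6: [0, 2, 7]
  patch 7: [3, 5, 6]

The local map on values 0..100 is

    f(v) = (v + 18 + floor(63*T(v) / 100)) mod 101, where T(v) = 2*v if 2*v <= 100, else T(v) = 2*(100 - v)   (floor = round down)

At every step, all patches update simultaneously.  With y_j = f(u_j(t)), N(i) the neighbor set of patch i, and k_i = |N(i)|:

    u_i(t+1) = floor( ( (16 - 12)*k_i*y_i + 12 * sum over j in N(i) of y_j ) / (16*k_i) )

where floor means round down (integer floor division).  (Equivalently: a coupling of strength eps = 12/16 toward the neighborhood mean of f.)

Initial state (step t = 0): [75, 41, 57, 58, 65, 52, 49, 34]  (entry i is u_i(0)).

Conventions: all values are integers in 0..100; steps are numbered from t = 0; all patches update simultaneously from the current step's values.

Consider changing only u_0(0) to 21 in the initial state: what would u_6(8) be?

Answer: u_6(8) = 76
Key observation: This trace re-runs the system from the modified initial state.

Derivation:
t=0: [21, 41, 57, 58, 65, 52, 49, 34]
t=1: [36, 22, 23, 48, 32, 44, 53, 44]
t=2: [60, 62, 45, 51, 68, 47, 53, 21]
t=3: [27, 24, 24, 36, 25, 32, 34, 36]
t=4: [86, 79, 82, 87, 78, 83, 86, 95]
t=5: [20, 21, 21, 20, 21, 20, 19, 19]
t=6: [62, 64, 63, 62, 64, 63, 62, 61]
t=7: [26, 26, 26, 26, 26, 26, 26, 26]
t=8: [76, 76, 76, 76, 76, 76, 76, 76]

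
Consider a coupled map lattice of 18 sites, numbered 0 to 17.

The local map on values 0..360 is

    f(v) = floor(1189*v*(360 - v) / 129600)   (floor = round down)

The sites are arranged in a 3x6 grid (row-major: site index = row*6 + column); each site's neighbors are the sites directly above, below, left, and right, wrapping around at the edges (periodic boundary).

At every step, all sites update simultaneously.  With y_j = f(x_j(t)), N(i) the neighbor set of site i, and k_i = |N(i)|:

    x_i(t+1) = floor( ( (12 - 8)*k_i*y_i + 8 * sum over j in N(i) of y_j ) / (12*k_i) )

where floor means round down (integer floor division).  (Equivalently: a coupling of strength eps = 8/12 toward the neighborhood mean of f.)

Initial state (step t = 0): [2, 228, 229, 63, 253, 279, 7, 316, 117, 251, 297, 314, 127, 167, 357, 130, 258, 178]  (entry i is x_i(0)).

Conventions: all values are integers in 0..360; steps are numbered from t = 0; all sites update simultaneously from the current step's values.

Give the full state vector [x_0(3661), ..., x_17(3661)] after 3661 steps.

Simulating step by step:
t=0: [2, 228, 229, 63, 253, 279, 7, 316, 117, 251, 297, 314, 127, 167, 357, 130, 258, 178]
t=1: [131, 209, 211, 231, 214, 182, 96, 184, 197, 229, 202, 160, 193, 212, 187, 203, 245, 240]
t=2: [277, 287, 288, 281, 282, 285, 270, 282, 290, 283, 282, 278, 274, 291, 292, 281, 275, 278]
t=3: [207, 194, 190, 199, 202, 203, 213, 197, 190, 198, 204, 207, 209, 193, 187, 200, 207, 208]
t=4: [290, 294, 295, 293, 291, 291, 289, 293, 295, 293, 291, 290, 290, 294, 295, 293, 291, 290]
t=5: [184, 179, 176, 179, 183, 185, 185, 179, 176, 179, 183, 185, 185, 179, 176, 179, 183, 185]
t=6: [297, 297, 297, 297, 297, 297, 297, 297, 297, 297, 297, 297, 297, 297, 297, 297, 297, 297]
t=7: [171, 171, 171, 171, 171, 171, 171, 171, 171, 171, 171, 171, 171, 171, 171, 171, 171, 171]
t=8: [296, 296, 296, 296, 296, 296, 296, 296, 296, 296, 296, 296, 296, 296, 296, 296, 296, 296]
t=9: [173, 173, 173, 173, 173, 173, 173, 173, 173, 173, 173, 173, 173, 173, 173, 173, 173, 173]
t=10: [296, 296, 296, 296, 296, 296, 296, 296, 296, 296, 296, 296, 296, 296, 296, 296, 296, 296]

Answer: [173, 173, 173, 173, 173, 173, 173, 173, 173, 173, 173, 173, 173, 173, 173, 173, 173, 173]
Key observation: The state at step 8, [296, 296, 296, 296, 296, 296, 296, 296, 296, 296, 296, 296, 296, 296, 296, 296, 296, 296], reappears at step 10: the system is in a cycle of period 2 from step 8 on.  Therefore the state at step 3661 equals the state at step 8 + ((3661 - 8) mod 2) = 9, which is [173, 173, 173, 173, 173, 173, 173, 173, 173, 173, 173, 173, 173, 173, 173, 173, 173, 173].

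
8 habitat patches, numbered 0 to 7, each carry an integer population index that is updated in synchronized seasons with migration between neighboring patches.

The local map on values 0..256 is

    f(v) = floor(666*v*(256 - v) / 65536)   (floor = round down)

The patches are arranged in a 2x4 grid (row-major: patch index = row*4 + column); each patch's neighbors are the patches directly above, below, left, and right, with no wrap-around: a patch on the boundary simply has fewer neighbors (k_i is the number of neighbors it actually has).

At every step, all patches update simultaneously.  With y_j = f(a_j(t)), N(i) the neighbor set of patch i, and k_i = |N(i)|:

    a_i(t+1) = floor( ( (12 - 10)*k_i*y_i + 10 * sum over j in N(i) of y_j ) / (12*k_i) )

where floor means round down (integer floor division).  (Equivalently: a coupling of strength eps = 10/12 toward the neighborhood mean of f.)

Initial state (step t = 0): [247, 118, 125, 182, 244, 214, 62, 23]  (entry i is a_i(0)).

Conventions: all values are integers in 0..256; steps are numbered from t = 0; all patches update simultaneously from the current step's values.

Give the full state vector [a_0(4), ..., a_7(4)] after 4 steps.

Simulating step by step:
t=0: [247, 118, 125, 182, 244, 214, 62, 23]
t=1: [84, 105, 145, 114, 51, 102, 106, 116]
t=2: [135, 156, 162, 164, 144, 145, 162, 162]
t=3: [161, 160, 154, 153, 164, 159, 156, 153]
t=4: [154, 156, 158, 159, 155, 155, 158, 159]

Answer: [154, 156, 158, 159, 155, 155, 158, 159]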